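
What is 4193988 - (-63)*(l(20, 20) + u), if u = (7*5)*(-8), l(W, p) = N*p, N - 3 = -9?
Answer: 4168788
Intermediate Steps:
N = -6 (N = 3 - 9 = -6)
l(W, p) = -6*p
u = -280 (u = 35*(-8) = -280)
4193988 - (-63)*(l(20, 20) + u) = 4193988 - (-63)*(-6*20 - 280) = 4193988 - (-63)*(-120 - 280) = 4193988 - (-63)*(-400) = 4193988 - 1*25200 = 4193988 - 25200 = 4168788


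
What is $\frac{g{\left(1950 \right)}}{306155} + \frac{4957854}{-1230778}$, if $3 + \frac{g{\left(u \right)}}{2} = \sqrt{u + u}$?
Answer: $- \frac{758939588019}{188404419295} + \frac{4 \sqrt{39}}{61231} \approx -4.0278$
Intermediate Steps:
$g{\left(u \right)} = -6 + 2 \sqrt{2} \sqrt{u}$ ($g{\left(u \right)} = -6 + 2 \sqrt{u + u} = -6 + 2 \sqrt{2 u} = -6 + 2 \sqrt{2} \sqrt{u}$)
$\frac{g{\left(1950 \right)}}{306155} + \frac{4957854}{-1230778} = \frac{-6 + 2 \sqrt{2} \sqrt{1950}}{306155} + \frac{4957854}{-1230778} = \left(-6 + 2 \sqrt{2} \cdot 5 \sqrt{78}\right) \frac{1}{306155} + 4957854 \left(- \frac{1}{1230778}\right) = \left(-6 + 20 \sqrt{39}\right) \frac{1}{306155} - \frac{2478927}{615389} = \left(- \frac{6}{306155} + \frac{4 \sqrt{39}}{61231}\right) - \frac{2478927}{615389} = - \frac{758939588019}{188404419295} + \frac{4 \sqrt{39}}{61231}$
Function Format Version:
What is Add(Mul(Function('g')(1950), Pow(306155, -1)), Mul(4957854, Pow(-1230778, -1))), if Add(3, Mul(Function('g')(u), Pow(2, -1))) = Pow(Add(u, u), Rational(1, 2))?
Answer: Add(Rational(-758939588019, 188404419295), Mul(Rational(4, 61231), Pow(39, Rational(1, 2)))) ≈ -4.0278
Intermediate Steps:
Function('g')(u) = Add(-6, Mul(2, Pow(2, Rational(1, 2)), Pow(u, Rational(1, 2)))) (Function('g')(u) = Add(-6, Mul(2, Pow(Add(u, u), Rational(1, 2)))) = Add(-6, Mul(2, Pow(Mul(2, u), Rational(1, 2)))) = Add(-6, Mul(2, Mul(Pow(2, Rational(1, 2)), Pow(u, Rational(1, 2))))) = Add(-6, Mul(2, Pow(2, Rational(1, 2)), Pow(u, Rational(1, 2)))))
Add(Mul(Function('g')(1950), Pow(306155, -1)), Mul(4957854, Pow(-1230778, -1))) = Add(Mul(Add(-6, Mul(2, Pow(2, Rational(1, 2)), Pow(1950, Rational(1, 2)))), Pow(306155, -1)), Mul(4957854, Pow(-1230778, -1))) = Add(Mul(Add(-6, Mul(2, Pow(2, Rational(1, 2)), Mul(5, Pow(78, Rational(1, 2))))), Rational(1, 306155)), Mul(4957854, Rational(-1, 1230778))) = Add(Mul(Add(-6, Mul(20, Pow(39, Rational(1, 2)))), Rational(1, 306155)), Rational(-2478927, 615389)) = Add(Add(Rational(-6, 306155), Mul(Rational(4, 61231), Pow(39, Rational(1, 2)))), Rational(-2478927, 615389)) = Add(Rational(-758939588019, 188404419295), Mul(Rational(4, 61231), Pow(39, Rational(1, 2))))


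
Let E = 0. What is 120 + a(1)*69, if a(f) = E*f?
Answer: 120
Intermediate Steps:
a(f) = 0 (a(f) = 0*f = 0)
120 + a(1)*69 = 120 + 0*69 = 120 + 0 = 120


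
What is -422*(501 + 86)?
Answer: -247714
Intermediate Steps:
-422*(501 + 86) = -422*587 = -247714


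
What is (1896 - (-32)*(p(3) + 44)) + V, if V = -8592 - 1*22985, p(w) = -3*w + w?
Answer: -28465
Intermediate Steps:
p(w) = -2*w
V = -31577 (V = -8592 - 22985 = -31577)
(1896 - (-32)*(p(3) + 44)) + V = (1896 - (-32)*(-2*3 + 44)) - 31577 = (1896 - (-32)*(-6 + 44)) - 31577 = (1896 - (-32)*38) - 31577 = (1896 - 1*(-1216)) - 31577 = (1896 + 1216) - 31577 = 3112 - 31577 = -28465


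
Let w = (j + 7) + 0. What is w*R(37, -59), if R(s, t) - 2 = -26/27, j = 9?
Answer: 448/27 ≈ 16.593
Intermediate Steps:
R(s, t) = 28/27 (R(s, t) = 2 - 26/27 = 28/27)
w = 16 (w = (9 + 7) + 0 = 16 + 0 = 16)
w*R(37, -59) = 16*(28/27) = 448/27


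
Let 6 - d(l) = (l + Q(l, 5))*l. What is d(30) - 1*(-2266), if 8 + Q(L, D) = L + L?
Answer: -188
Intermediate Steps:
Q(L, D) = -8 + 2*L (Q(L, D) = -8 + (L + L) = -8 + 2*L)
d(l) = 6 - l*(-8 + 3*l) (d(l) = 6 - (l + (-8 + 2*l))*l = 6 - (-8 + 3*l)*l = 6 - l*(-8 + 3*l))
d(30) - 1*(-2266) = (6 - 3*30**2 + 8*30) - 1*(-2266) = (6 - 3*900 + 240) + 2266 = (6 - 2700 + 240) + 2266 = -2454 + 2266 = -188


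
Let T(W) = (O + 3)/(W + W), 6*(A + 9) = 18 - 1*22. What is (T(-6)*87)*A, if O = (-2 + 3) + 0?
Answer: 841/3 ≈ 280.33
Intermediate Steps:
A = -29/3 (A = -9 + (18 - 1*22)/6 = -9 + (18 - 22)/6 = -9 + (⅙)*(-4) = -9 - ⅔ = -29/3 ≈ -9.6667)
O = 1 (O = 1 + 0 = 1)
T(W) = 2/W (T(W) = (1 + 3)/(W + W) = 4/((2*W)) = 4*(1/(2*W)) = 2/W)
(T(-6)*87)*A = ((2/(-6))*87)*(-29/3) = ((2*(-⅙))*87)*(-29/3) = -⅓*87*(-29/3) = -29*(-29/3) = 841/3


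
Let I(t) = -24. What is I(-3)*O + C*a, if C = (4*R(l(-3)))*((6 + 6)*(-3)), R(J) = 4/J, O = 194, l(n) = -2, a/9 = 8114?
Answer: 21026832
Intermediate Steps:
a = 73026 (a = 9*8114 = 73026)
C = 288 (C = (4*(4/(-2)))*((6 + 6)*(-3)) = (4*(4*(-1/2)))*(12*(-3)) = (4*(-2))*(-36) = -8*(-36) = 288)
I(-3)*O + C*a = -24*194 + 288*73026 = -4656 + 21031488 = 21026832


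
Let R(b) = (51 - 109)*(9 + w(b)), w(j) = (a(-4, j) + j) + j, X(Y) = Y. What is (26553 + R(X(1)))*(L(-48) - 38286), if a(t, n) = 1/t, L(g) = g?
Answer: -993981453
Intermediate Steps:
w(j) = -1/4 + 2*j (w(j) = (1/(-4) + j) + j = (-1/4 + j) + j = -1/4 + 2*j)
R(b) = -1015/2 - 116*b (R(b) = (51 - 109)*(9 + (-1/4 + 2*b)) = -58*(35/4 + 2*b) = -1015/2 - 116*b)
(26553 + R(X(1)))*(L(-48) - 38286) = (26553 + (-1015/2 - 116*1))*(-48 - 38286) = (26553 + (-1015/2 - 116))*(-38334) = (26553 - 1247/2)*(-38334) = (51859/2)*(-38334) = -993981453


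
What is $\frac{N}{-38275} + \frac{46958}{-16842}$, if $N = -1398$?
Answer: $- \frac{886886167}{322313775} \approx -2.7516$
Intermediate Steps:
$\frac{N}{-38275} + \frac{46958}{-16842} = - \frac{1398}{-38275} + \frac{46958}{-16842} = \left(-1398\right) \left(- \frac{1}{38275}\right) + 46958 \left(- \frac{1}{16842}\right) = \frac{1398}{38275} - \frac{23479}{8421} = - \frac{886886167}{322313775}$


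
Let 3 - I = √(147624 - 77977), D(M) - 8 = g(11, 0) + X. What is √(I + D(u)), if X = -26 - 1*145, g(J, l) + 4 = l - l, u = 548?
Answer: √(-164 - √69647) ≈ 20.686*I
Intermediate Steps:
g(J, l) = -4 (g(J, l) = -4 + (l - l) = -4 + 0 = -4)
X = -171 (X = -26 - 145 = -171)
D(M) = -167 (D(M) = 8 + (-4 - 171) = 8 - 175 = -167)
I = 3 - √69647 (I = 3 - √(147624 - 77977) = 3 - √69647 ≈ -260.91)
√(I + D(u)) = √((3 - √69647) - 167) = √(-164 - √69647)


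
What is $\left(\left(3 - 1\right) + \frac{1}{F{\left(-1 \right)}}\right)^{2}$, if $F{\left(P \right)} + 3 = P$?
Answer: $\frac{49}{16} \approx 3.0625$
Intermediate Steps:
$F{\left(P \right)} = -3 + P$
$\left(\left(3 - 1\right) + \frac{1}{F{\left(-1 \right)}}\right)^{2} = \left(\left(3 - 1\right) + \frac{1}{-3 - 1}\right)^{2} = \left(2 + \frac{1}{-4}\right)^{2} = \left(2 - \frac{1}{4}\right)^{2} = \left(\frac{7}{4}\right)^{2} = \frac{49}{16}$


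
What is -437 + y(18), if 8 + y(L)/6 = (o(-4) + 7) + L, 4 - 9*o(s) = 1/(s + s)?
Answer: -1329/4 ≈ -332.25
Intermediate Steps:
o(s) = 4/9 - 1/(18*s) (o(s) = 4/9 - 1/(9*(s + s)) = 4/9 - 1/(2*s)/9 = 4/9 - 1/(18*s))
y(L) = -13/4 + 6*L (y(L) = -48 + 6*(((1/18)*(-1 + 8*(-4))/(-4) + 7) + L) = -48 + 6*(((1/18)*(-1/4)*(-1 - 32) + 7) + L) = -48 + 6*(((1/18)*(-1/4)*(-33) + 7) + L) = -48 + 6*((11/24 + 7) + L) = -48 + 6*(179/24 + L) = -48 + (179/4 + 6*L) = -13/4 + 6*L)
-437 + y(18) = -437 + (-13/4 + 6*18) = -437 + (-13/4 + 108) = -437 + 419/4 = -1329/4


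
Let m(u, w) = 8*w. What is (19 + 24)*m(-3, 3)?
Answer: 1032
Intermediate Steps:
(19 + 24)*m(-3, 3) = (19 + 24)*(8*3) = 43*24 = 1032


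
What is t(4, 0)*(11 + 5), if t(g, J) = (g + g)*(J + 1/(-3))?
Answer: -128/3 ≈ -42.667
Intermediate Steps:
t(g, J) = 2*g*(-1/3 + J) (t(g, J) = (2*g)*(J - 1/3) = (2*g)*(-1/3 + J) = 2*g*(-1/3 + J))
t(4, 0)*(11 + 5) = ((2/3)*4*(-1 + 3*0))*(11 + 5) = ((2/3)*4*(-1 + 0))*16 = ((2/3)*4*(-1))*16 = -8/3*16 = -128/3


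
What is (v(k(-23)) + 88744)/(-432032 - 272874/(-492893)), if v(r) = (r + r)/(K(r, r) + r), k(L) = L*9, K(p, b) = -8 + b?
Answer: -9229515567563/44931453173122 ≈ -0.20541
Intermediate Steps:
k(L) = 9*L
v(r) = 2*r/(-8 + 2*r) (v(r) = (r + r)/((-8 + r) + r) = (2*r)/(-8 + 2*r) = 2*r/(-8 + 2*r))
(v(k(-23)) + 88744)/(-432032 - 272874/(-492893)) = ((9*(-23))/(-4 + 9*(-23)) + 88744)/(-432032 - 272874/(-492893)) = (-207/(-4 - 207) + 88744)/(-432032 - 272874*(-1/492893)) = (-207/(-211) + 88744)/(-432032 + 272874/492893) = (-207*(-1/211) + 88744)/(-212945275702/492893) = (207/211 + 88744)*(-492893/212945275702) = (18725191/211)*(-492893/212945275702) = -9229515567563/44931453173122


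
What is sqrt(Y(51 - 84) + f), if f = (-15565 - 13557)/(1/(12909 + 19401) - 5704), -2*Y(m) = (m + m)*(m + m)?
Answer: 3*I*sqrt(8200287298200872062)/184296239 ≈ 46.614*I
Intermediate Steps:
Y(m) = -2*m**2 (Y(m) = -(m + m)*(m + m)/2 = -2*m*2*m/2 = -2*m**2)
f = 940931820/184296239 (f = -29122/(1/32310 - 5704) = -29122/(-184296239/32310) = -29122*(-32310/184296239) = 940931820/184296239 ≈ 5.1055)
sqrt(Y(51 - 84) + f) = sqrt(-2*(51 - 84)**2 + 940931820/184296239) = sqrt(-2*(-33)**2 + 940931820/184296239) = sqrt(-2*1089 + 940931820/184296239) = sqrt(-2178 + 940931820/184296239) = sqrt(-400456276722/184296239) = 3*I*sqrt(8200287298200872062)/184296239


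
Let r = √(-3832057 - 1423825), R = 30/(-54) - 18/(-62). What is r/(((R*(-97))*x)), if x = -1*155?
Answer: -9*I*√5255882/35890 ≈ -0.5749*I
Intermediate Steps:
x = -155
R = -74/279 (R = 30*(-1/54) - 18*(-1/62) = -5/9 + 9/31 = -74/279 ≈ -0.26523)
r = I*√5255882 (r = √(-5255882) = I*√5255882 ≈ 2292.6*I)
r/(((R*(-97))*x)) = (I*√5255882)/((-74/279*(-97)*(-155))) = (I*√5255882)/(((7178/279)*(-155))) = (I*√5255882)/(-35890/9) = (I*√5255882)*(-9/35890) = -9*I*√5255882/35890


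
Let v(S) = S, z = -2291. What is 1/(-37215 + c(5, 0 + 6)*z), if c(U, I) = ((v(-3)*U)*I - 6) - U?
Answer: 1/194176 ≈ 5.1500e-6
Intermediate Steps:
c(U, I) = -6 - U - 3*I*U (c(U, I) = ((-3*U)*I - 6) - U = (-3*I*U - 6) - U = (-6 - 3*I*U) - U = -6 - U - 3*I*U)
1/(-37215 + c(5, 0 + 6)*z) = 1/(-37215 + (-6 - 1*5 - 3*(0 + 6)*5)*(-2291)) = 1/(-37215 + (-6 - 5 - 3*6*5)*(-2291)) = 1/(-37215 + (-6 - 5 - 90)*(-2291)) = 1/(-37215 - 101*(-2291)) = 1/(-37215 + 231391) = 1/194176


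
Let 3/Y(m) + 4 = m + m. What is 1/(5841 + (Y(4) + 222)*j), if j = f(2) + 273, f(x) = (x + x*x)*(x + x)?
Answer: 4/287991 ≈ 1.3889e-5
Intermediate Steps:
f(x) = 2*x*(x + x²) (f(x) = (x + x²)*(2*x) = 2*x*(x + x²))
Y(m) = 3/(-4 + 2*m) (Y(m) = 3/(-4 + (m + m)) = 3/(-4 + 2*m))
j = 297 (j = 2*2²*(1 + 2) + 273 = 2*4*3 + 273 = 24 + 273 = 297)
1/(5841 + (Y(4) + 222)*j) = 1/(5841 + (3/(2*(-2 + 4)) + 222)*297) = 1/(5841 + ((3/2)/2 + 222)*297) = 1/(5841 + ((3/2)*(½) + 222)*297) = 1/(5841 + (¾ + 222)*297) = 1/(5841 + (891/4)*297) = 1/(5841 + 264627/4) = 1/(287991/4) = 4/287991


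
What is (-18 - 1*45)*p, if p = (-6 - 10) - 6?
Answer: 1386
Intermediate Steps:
p = -22 (p = -16 - 6 = -22)
(-18 - 1*45)*p = (-18 - 1*45)*(-22) = (-18 - 45)*(-22) = -63*(-22) = 1386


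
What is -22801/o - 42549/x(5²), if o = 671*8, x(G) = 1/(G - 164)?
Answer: 31747998647/5368 ≈ 5.9143e+6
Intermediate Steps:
x(G) = 1/(-164 + G)
o = 5368
-22801/o - 42549/x(5²) = -22801/5368 - 42549/(1/(-164 + 5²)) = -22801*1/5368 - 42549/(1/(-164 + 25)) = -22801/5368 - 42549/(1/(-139)) = -22801/5368 - 42549/(-1/139) = -22801/5368 - 42549*(-139) = -22801/5368 + 5914311 = 31747998647/5368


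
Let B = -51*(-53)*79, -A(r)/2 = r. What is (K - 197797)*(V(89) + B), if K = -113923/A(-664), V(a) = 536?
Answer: -56255888094747/1328 ≈ -4.2361e+10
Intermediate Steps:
A(r) = -2*r
B = 213537 (B = 2703*79 = 213537)
K = -113923/1328 (K = -113923/((-2*(-664))) = -113923/1328 ≈ -85.785)
(K - 197797)*(V(89) + B) = (-113923/1328 - 197797)*(536 + 213537) = -262788339/1328*214073 = -56255888094747/1328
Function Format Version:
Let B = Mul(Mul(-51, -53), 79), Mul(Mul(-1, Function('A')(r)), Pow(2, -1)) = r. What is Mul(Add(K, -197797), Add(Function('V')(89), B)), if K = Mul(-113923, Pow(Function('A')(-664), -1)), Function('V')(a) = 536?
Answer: Rational(-56255888094747, 1328) ≈ -4.2361e+10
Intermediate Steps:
Function('A')(r) = Mul(-2, r)
B = 213537 (B = Mul(2703, 79) = 213537)
K = Rational(-113923, 1328) (K = Mul(-113923, Pow(Mul(-2, -664), -1)) = Mul(-113923, Pow(1328, -1)) = Mul(-113923, Rational(1, 1328)) = Rational(-113923, 1328) ≈ -85.785)
Mul(Add(K, -197797), Add(Function('V')(89), B)) = Mul(Add(Rational(-113923, 1328), -197797), Add(536, 213537)) = Mul(Rational(-262788339, 1328), 214073) = Rational(-56255888094747, 1328)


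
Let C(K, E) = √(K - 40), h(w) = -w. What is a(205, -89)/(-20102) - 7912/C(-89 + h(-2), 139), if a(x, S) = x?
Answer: -205/20102 + 7912*I*√127/127 ≈ -0.010198 + 702.08*I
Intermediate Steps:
C(K, E) = √(-40 + K)
a(205, -89)/(-20102) - 7912/C(-89 + h(-2), 139) = 205/(-20102) - 7912/√(-40 + (-89 - 1*(-2))) = 205*(-1/20102) - 7912/√(-40 + (-89 + 2)) = -205/20102 - 7912/√(-40 - 87) = -205/20102 - 7912*(-I*√127/127) = -205/20102 - (-7912)*I*√127/127 = -205/20102 + 7912*I*√127/127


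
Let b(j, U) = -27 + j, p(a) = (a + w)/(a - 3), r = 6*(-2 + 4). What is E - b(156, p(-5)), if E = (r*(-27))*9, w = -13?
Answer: -3045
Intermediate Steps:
r = 12 (r = 6*2 = 12)
p(a) = (-13 + a)/(-3 + a) (p(a) = (a - 13)/(a - 3) = (-13 + a)/(-3 + a))
E = -2916 (E = (12*(-27))*9 = -324*9 = -2916)
E - b(156, p(-5)) = -2916 - (-27 + 156) = -2916 - 1*129 = -2916 - 129 = -3045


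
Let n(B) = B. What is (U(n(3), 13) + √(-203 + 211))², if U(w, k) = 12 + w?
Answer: 233 + 60*√2 ≈ 317.85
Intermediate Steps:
(U(n(3), 13) + √(-203 + 211))² = ((12 + 3) + √(-203 + 211))² = (15 + √8)² = (15 + 2*√2)²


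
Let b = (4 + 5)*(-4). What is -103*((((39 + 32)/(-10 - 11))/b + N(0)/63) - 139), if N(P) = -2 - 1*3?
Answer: 10822519/756 ≈ 14316.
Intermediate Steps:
N(P) = -5 (N(P) = -2 - 3 = -5)
b = -36 (b = 9*(-4) = -36)
-103*((((39 + 32)/(-10 - 11))/b + N(0)/63) - 139) = -103*((((39 + 32)/(-10 - 11))/(-36) - 5/63) - 139) = -103*(((71/(-21))*(-1/36) - 5*1/63) - 139) = -103*(((71*(-1/21))*(-1/36) - 5/63) - 139) = -103*((-71/21*(-1/36) - 5/63) - 139) = -103*((71/756 - 5/63) - 139) = -103*(11/756 - 139) = -103*(-105073/756) = 10822519/756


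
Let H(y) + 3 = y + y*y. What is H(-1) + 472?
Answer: 469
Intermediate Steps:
H(y) = -3 + y + y² (H(y) = -3 + (y + y*y) = -3 + (y + y²) = -3 + y + y²)
H(-1) + 472 = (-3 - 1 + (-1)²) + 472 = (-3 - 1 + 1) + 472 = -3 + 472 = 469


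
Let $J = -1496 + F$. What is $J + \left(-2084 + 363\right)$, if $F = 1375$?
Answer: $-1842$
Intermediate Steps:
$J = -121$ ($J = -1496 + 1375 = -121$)
$J + \left(-2084 + 363\right) = -121 + \left(-2084 + 363\right) = -121 - 1721 = -1842$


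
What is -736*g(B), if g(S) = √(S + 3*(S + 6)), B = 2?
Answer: -736*√26 ≈ -3752.9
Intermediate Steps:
g(S) = √(18 + 4*S) (g(S) = √(S + 3*(6 + S)) = √(S + (18 + 3*S)) = √(18 + 4*S))
-736*g(B) = -736*√(18 + 4*2) = -736*√(18 + 8) = -736*√26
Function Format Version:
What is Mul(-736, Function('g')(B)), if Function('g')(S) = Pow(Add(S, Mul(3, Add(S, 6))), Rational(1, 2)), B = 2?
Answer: Mul(-736, Pow(26, Rational(1, 2))) ≈ -3752.9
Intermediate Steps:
Function('g')(S) = Pow(Add(18, Mul(4, S)), Rational(1, 2)) (Function('g')(S) = Pow(Add(S, Mul(3, Add(6, S))), Rational(1, 2)) = Pow(Add(S, Add(18, Mul(3, S))), Rational(1, 2)) = Pow(Add(18, Mul(4, S)), Rational(1, 2)))
Mul(-736, Function('g')(B)) = Mul(-736, Pow(Add(18, Mul(4, 2)), Rational(1, 2))) = Mul(-736, Pow(Add(18, 8), Rational(1, 2))) = Mul(-736, Pow(26, Rational(1, 2)))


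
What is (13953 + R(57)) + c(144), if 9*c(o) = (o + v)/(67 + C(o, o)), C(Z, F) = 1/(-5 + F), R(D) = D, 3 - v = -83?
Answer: 587217115/41913 ≈ 14010.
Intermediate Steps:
v = 86 (v = 3 - 1*(-83) = 3 + 83 = 86)
c(o) = (86 + o)/(9*(67 + 1/(-5 + o))) (c(o) = ((o + 86)/(67 + 1/(-5 + o)))/9 = ((86 + o)/(67 + 1/(-5 + o)))/9 = (86 + o)/(9*(67 + 1/(-5 + o))))
(13953 + R(57)) + c(144) = (13953 + 57) + (-5 + 144)*(86 + 144)/(9*(-334 + 67*144)) = 14010 + (⅑)*139*230/(-334 + 9648) = 14010 + (⅑)*139*230/9314 = 14010 + (⅑)*(1/9314)*139*230 = 14010 + 15985/41913 = 587217115/41913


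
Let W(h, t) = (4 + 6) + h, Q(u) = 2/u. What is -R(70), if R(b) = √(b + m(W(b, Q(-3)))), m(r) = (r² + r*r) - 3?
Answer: -√12867 ≈ -113.43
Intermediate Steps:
W(h, t) = 10 + h
m(r) = -3 + 2*r² (m(r) = (r² + r²) - 3 = 2*r² - 3 = -3 + 2*r²)
R(b) = √(-3 + b + 2*(10 + b)²) (R(b) = √(b + (-3 + 2*(10 + b)²)) = √(-3 + b + 2*(10 + b)²))
-R(70) = -√(-3 + 70 + 2*(10 + 70)²) = -√(-3 + 70 + 2*80²) = -√(-3 + 70 + 2*6400) = -√(-3 + 70 + 12800) = -√12867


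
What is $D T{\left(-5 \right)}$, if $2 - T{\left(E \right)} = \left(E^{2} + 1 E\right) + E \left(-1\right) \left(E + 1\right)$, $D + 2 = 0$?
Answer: $-4$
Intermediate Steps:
$D = -2$ ($D = -2 + 0 = -2$)
$T{\left(E \right)} = 2 - E - E^{2} + E \left(1 + E\right)$ ($T{\left(E \right)} = 2 - \left(\left(E^{2} + 1 E\right) + E \left(-1\right) \left(E + 1\right)\right) = 2 - \left(\left(E^{2} + E\right) + - E \left(1 + E\right)\right) = 2 - \left(\left(E + E^{2}\right) - E \left(1 + E\right)\right) = 2 - \left(E + E^{2} - E \left(1 + E\right)\right) = 2 - E - E^{2} + E \left(1 + E\right)$)
$D T{\left(-5 \right)} = \left(-2\right) 2 = -4$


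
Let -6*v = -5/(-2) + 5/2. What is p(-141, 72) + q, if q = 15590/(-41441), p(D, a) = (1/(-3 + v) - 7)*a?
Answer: -498645154/953143 ≈ -523.16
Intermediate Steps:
v = -⅚ (v = -(-5/(-2) + 5/2)/6 = -(-5*(-½) + 5*(½))/6 = -(5/2 + 5/2)/6 = -⅙*5 = -⅚ ≈ -0.83333)
p(D, a) = -167*a/23 (p(D, a) = (1/(-3 - ⅚) - 7)*a = (1/(-23/6) - 7)*a = (-6/23 - 7)*a = -167*a/23)
q = -15590/41441 (q = 15590*(-1/41441) = -15590/41441 ≈ -0.37620)
p(-141, 72) + q = -167/23*72 - 15590/41441 = -12024/23 - 15590/41441 = -498645154/953143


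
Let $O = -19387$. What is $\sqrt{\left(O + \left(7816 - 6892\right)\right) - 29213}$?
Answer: $2 i \sqrt{11919} \approx 218.35 i$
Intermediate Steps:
$\sqrt{\left(O + \left(7816 - 6892\right)\right) - 29213} = \sqrt{\left(-19387 + \left(7816 - 6892\right)\right) - 29213} = \sqrt{\left(-19387 + 924\right) - 29213} = \sqrt{-18463 - 29213} = \sqrt{-47676} = 2 i \sqrt{11919}$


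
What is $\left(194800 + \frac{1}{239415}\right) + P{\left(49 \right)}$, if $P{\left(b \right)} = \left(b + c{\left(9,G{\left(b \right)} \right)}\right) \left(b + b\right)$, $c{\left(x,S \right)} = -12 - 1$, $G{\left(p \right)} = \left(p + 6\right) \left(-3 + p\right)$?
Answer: $\frac{47482698121}{239415} \approx 1.9833 \cdot 10^{5}$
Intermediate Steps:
$G{\left(p \right)} = \left(-3 + p\right) \left(6 + p\right)$ ($G{\left(p \right)} = \left(6 + p\right) \left(-3 + p\right) = \left(-3 + p\right) \left(6 + p\right)$)
$c{\left(x,S \right)} = -13$ ($c{\left(x,S \right)} = -12 - 1 = -13$)
$P{\left(b \right)} = 2 b \left(-13 + b\right)$ ($P{\left(b \right)} = \left(b - 13\right) \left(b + b\right) = \left(-13 + b\right) 2 b = 2 b \left(-13 + b\right)$)
$\left(194800 + \frac{1}{239415}\right) + P{\left(49 \right)} = \left(194800 + \frac{1}{239415}\right) + 2 \cdot 49 \left(-13 + 49\right) = \left(194800 + \frac{1}{239415}\right) + 2 \cdot 49 \cdot 36 = \frac{46638042001}{239415} + 3528 = \frac{47482698121}{239415}$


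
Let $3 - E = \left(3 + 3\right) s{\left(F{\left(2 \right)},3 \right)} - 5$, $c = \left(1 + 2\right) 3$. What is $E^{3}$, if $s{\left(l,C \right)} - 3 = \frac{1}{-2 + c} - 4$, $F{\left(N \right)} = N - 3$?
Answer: $\frac{778688}{343} \approx 2270.2$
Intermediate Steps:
$c = 9$ ($c = 3 \cdot 3 = 9$)
$F{\left(N \right)} = -3 + N$ ($F{\left(N \right)} = N - 3 = -3 + N$)
$s{\left(l,C \right)} = - \frac{6}{7}$ ($s{\left(l,C \right)} = 3 + \left(\frac{1}{-2 + 9} - 4\right) = 3 - \left(4 - \frac{1}{7}\right) = 3 + \left(\frac{1}{7} - 4\right) = 3 - \frac{27}{7} = - \frac{6}{7}$)
$E = \frac{92}{7}$ ($E = 3 - \left(\left(3 + 3\right) \left(- \frac{6}{7}\right) - 5\right) = 3 - \left(6 \left(- \frac{6}{7}\right) - 5\right) = 3 - \left(- \frac{36}{7} - 5\right) = 3 - - \frac{71}{7} = 3 + \frac{71}{7} = \frac{92}{7} \approx 13.143$)
$E^{3} = \left(\frac{92}{7}\right)^{3} = \frac{778688}{343}$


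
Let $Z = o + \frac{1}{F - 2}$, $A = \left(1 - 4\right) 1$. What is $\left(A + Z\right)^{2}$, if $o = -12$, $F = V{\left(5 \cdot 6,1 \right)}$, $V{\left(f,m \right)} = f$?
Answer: $\frac{175561}{784} \approx 223.93$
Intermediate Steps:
$F = 30$ ($F = 5 \cdot 6 = 30$)
$A = -3$ ($A = \left(-3\right) 1 = -3$)
$Z = - \frac{335}{28}$ ($Z = -12 + \frac{1}{30 - 2} = -12 + \frac{1}{28} = - \frac{335}{28} \approx -11.964$)
$\left(A + Z\right)^{2} = \left(-3 - \frac{335}{28}\right)^{2} = \left(- \frac{419}{28}\right)^{2} = \frac{175561}{784}$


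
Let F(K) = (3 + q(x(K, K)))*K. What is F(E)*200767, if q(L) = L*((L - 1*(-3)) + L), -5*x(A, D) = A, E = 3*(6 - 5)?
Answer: 28910448/25 ≈ 1.1564e+6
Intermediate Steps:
E = 3 (E = 3*1 = 3)
x(A, D) = -A/5
q(L) = L*(3 + 2*L) (q(L) = L*((L + 3) + L) = L*((3 + L) + L) = L*(3 + 2*L))
F(K) = K*(3 - K*(3 - 2*K/5)/5) (F(K) = (3 + (-K/5)*(3 + 2*(-K/5)))*K = (3 + (-K/5)*(3 - 2*K/5))*K = (3 - K*(3 - 2*K/5)/5)*K = K*(3 - K*(3 - 2*K/5)/5))
F(E)*200767 = ((1/25)*3*(75 - 1*3*(15 - 2*3)))*200767 = ((1/25)*3*(75 - 1*3*(15 - 6)))*200767 = ((1/25)*3*(75 - 1*3*9))*200767 = ((1/25)*3*(75 - 27))*200767 = ((1/25)*3*48)*200767 = (144/25)*200767 = 28910448/25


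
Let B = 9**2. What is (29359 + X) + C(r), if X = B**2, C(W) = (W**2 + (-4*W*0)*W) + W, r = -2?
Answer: 35922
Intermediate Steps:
B = 81
C(W) = W + W**2 (C(W) = (W**2 + 0*W) + W = (W**2 + 0) + W = W**2 + W = W + W**2)
X = 6561 (X = 81**2 = 6561)
(29359 + X) + C(r) = (29359 + 6561) - 2*(1 - 2) = 35920 - 2*(-1) = 35920 + 2 = 35922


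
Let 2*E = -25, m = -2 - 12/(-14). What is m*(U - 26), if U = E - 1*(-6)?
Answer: 260/7 ≈ 37.143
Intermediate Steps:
m = -8/7 (m = -2 - 12*(-1)/14 = -2 - 1*(-6/7) = -2 + 6/7 = -8/7 ≈ -1.1429)
E = -25/2 (E = (½)*(-25) = -25/2 ≈ -12.500)
U = -13/2 (U = -25/2 - 1*(-6) = -25/2 + 6 = -13/2 ≈ -6.5000)
m*(U - 26) = -8*(-13/2 - 26)/7 = -8/7*(-65/2) = 260/7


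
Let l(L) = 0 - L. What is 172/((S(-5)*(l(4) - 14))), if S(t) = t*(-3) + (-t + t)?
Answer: -86/135 ≈ -0.63704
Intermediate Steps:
l(L) = -L
S(t) = -3*t (S(t) = -3*t + 0 = -3*t)
172/((S(-5)*(l(4) - 14))) = 172/(((-3*(-5))*(-1*4 - 14))) = 172/((15*(-4 - 14))) = 172/((15*(-18))) = 172/(-270) = 172*(-1/270) = -86/135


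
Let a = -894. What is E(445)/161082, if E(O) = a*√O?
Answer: -149*√445/26847 ≈ -0.11708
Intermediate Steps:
E(O) = -894*√O
E(445)/161082 = -894*√445/161082 = -894*√445*(1/161082) = -149*√445/26847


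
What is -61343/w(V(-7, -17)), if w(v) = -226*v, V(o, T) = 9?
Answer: 61343/2034 ≈ 30.159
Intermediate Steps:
-61343/w(V(-7, -17)) = -61343/((-226*9)) = -61343/(-2034) = -61343*(-1/2034) = 61343/2034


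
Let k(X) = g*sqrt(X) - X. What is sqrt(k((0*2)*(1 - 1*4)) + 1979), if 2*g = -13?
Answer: sqrt(1979) ≈ 44.486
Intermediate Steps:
g = -13/2 (g = (1/2)*(-13) = -13/2 ≈ -6.5000)
k(X) = -X - 13*sqrt(X)/2 (k(X) = -13*sqrt(X)/2 - X = -X - 13*sqrt(X)/2)
sqrt(k((0*2)*(1 - 1*4)) + 1979) = sqrt((-0*2*(1 - 1*4) - 13*sqrt(0)/2) + 1979) = sqrt((-0*(1 - 4) - 13*sqrt(0*(1 - 4))/2) + 1979) = sqrt((-0*(-3) - 13*sqrt(0*(-3))/2) + 1979) = sqrt((-1*0 - 13*sqrt(0)/2) + 1979) = sqrt((0 - 13/2*0) + 1979) = sqrt((0 + 0) + 1979) = sqrt(0 + 1979) = sqrt(1979)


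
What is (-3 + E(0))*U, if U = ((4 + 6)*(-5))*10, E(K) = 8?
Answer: -2500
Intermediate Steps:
U = -500 (U = (10*(-5))*10 = -50*10 = -500)
(-3 + E(0))*U = (-3 + 8)*(-500) = 5*(-500) = -2500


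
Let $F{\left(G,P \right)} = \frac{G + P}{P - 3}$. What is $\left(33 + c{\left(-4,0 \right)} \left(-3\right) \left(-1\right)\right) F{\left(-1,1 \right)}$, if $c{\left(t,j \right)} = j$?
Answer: $0$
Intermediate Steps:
$F{\left(G,P \right)} = \frac{G + P}{-3 + P}$
$\left(33 + c{\left(-4,0 \right)} \left(-3\right) \left(-1\right)\right) F{\left(-1,1 \right)} = \left(33 + 0 \left(-3\right) \left(-1\right)\right) \frac{-1 + 1}{-3 + 1} = \left(33 + 0 \left(-1\right)\right) \frac{1}{-2} \cdot 0 = \left(33 + 0\right) \left(\left(- \frac{1}{2}\right) 0\right) = 33 \cdot 0 = 0$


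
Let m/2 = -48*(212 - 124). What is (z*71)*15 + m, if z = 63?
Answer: 58647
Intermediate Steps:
m = -8448 (m = 2*(-48*(212 - 124)) = 2*(-48*88) = 2*(-4224) = -8448)
(z*71)*15 + m = (63*71)*15 - 8448 = 4473*15 - 8448 = 67095 - 8448 = 58647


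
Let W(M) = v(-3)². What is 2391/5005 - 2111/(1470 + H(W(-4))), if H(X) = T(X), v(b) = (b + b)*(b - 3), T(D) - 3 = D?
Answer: -303452/1066065 ≈ -0.28465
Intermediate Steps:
T(D) = 3 + D
v(b) = 2*b*(-3 + b) (v(b) = (2*b)*(-3 + b) = 2*b*(-3 + b))
W(M) = 1296 (W(M) = (2*(-3)*(-3 - 3))² = (2*(-3)*(-6))² = 36² = 1296)
H(X) = 3 + X
2391/5005 - 2111/(1470 + H(W(-4))) = 2391/5005 - 2111/(1470 + (3 + 1296)) = 2391*(1/5005) - 2111/(1470 + 1299) = 2391/5005 - 2111/2769 = -303452/1066065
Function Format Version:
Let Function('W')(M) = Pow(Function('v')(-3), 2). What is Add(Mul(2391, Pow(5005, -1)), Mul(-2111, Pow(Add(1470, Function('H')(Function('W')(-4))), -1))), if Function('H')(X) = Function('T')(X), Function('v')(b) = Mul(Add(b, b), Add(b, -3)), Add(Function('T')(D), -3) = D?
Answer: Rational(-303452, 1066065) ≈ -0.28465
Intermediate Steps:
Function('T')(D) = Add(3, D)
Function('v')(b) = Mul(2, b, Add(-3, b)) (Function('v')(b) = Mul(Mul(2, b), Add(-3, b)) = Mul(2, b, Add(-3, b)))
Function('W')(M) = 1296 (Function('W')(M) = Pow(Mul(2, -3, Add(-3, -3)), 2) = Pow(Mul(2, -3, -6), 2) = Pow(36, 2) = 1296)
Function('H')(X) = Add(3, X)
Add(Mul(2391, Pow(5005, -1)), Mul(-2111, Pow(Add(1470, Function('H')(Function('W')(-4))), -1))) = Add(Mul(2391, Pow(5005, -1)), Mul(-2111, Pow(Add(1470, Add(3, 1296)), -1))) = Add(Mul(2391, Rational(1, 5005)), Mul(-2111, Pow(Add(1470, 1299), -1))) = Add(Rational(2391, 5005), Mul(-2111, Pow(2769, -1))) = Add(Rational(2391, 5005), Mul(-2111, Rational(1, 2769))) = Add(Rational(2391, 5005), Rational(-2111, 2769)) = Rational(-303452, 1066065)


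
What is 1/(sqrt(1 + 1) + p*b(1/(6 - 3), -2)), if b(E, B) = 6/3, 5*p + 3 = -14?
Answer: -85/553 - 25*sqrt(2)/1106 ≈ -0.18567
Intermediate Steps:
p = -17/5 (p = -3/5 + (1/5)*(-14) = -3/5 - 14/5 = -17/5 ≈ -3.4000)
b(E, B) = 2 (b(E, B) = 6*(1/3) = 2)
1/(sqrt(1 + 1) + p*b(1/(6 - 3), -2)) = 1/(sqrt(1 + 1) - 17/5*2) = 1/(sqrt(2) - 34/5) = 1/(-34/5 + sqrt(2))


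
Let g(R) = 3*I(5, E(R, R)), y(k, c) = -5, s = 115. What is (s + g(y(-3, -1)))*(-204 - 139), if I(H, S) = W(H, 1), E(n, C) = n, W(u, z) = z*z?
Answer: -40474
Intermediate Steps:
W(u, z) = z**2
I(H, S) = 1 (I(H, S) = 1**2 = 1)
g(R) = 3 (g(R) = 3*1 = 3)
(s + g(y(-3, -1)))*(-204 - 139) = (115 + 3)*(-204 - 139) = 118*(-343) = -40474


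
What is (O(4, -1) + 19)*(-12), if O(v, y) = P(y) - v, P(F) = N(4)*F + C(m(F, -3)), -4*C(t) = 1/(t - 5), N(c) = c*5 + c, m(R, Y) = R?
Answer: 215/2 ≈ 107.50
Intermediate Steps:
N(c) = 6*c (N(c) = 5*c + c = 6*c)
C(t) = -1/(4*(-5 + t)) (C(t) = -1/(4*(t - 5)) = -1/(4*(-5 + t)))
P(F) = -1/(-20 + 4*F) + 24*F (P(F) = (6*4)*F - 1/(-20 + 4*F) = 24*F - 1/(-20 + 4*F) = -1/(-20 + 4*F) + 24*F)
O(v, y) = -v + (-1 + 96*y*(-5 + y))/(4*(-5 + y)) (O(v, y) = (-1 + 96*y*(-5 + y))/(4*(-5 + y)) - v = -v + (-1 + 96*y*(-5 + y))/(4*(-5 + y)))
(O(4, -1) + 19)*(-12) = ((-1/4 + (-5 - 1)*(-1*4 + 24*(-1)))/(-5 - 1) + 19)*(-12) = ((-1/4 - 6*(-4 - 24))/(-6) + 19)*(-12) = (-(-1/4 - 6*(-28))/6 + 19)*(-12) = (-(-1/4 + 168)/6 + 19)*(-12) = (-1/6*671/4 + 19)*(-12) = (-671/24 + 19)*(-12) = -215/24*(-12) = 215/2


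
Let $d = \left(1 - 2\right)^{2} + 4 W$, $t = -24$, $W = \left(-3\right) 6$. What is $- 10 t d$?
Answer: $-17040$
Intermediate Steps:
$W = -18$
$d = -71$ ($d = \left(1 - 2\right)^{2} + 4 \left(-18\right) = \left(-1\right)^{2} - 72 = 1 - 72 = -71$)
$- 10 t d = \left(-10\right) \left(-24\right) \left(-71\right) = 240 \left(-71\right) = -17040$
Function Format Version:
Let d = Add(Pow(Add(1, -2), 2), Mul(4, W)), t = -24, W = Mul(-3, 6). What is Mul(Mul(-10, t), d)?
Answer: -17040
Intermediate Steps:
W = -18
d = -71 (d = Add(Pow(Add(1, -2), 2), Mul(4, -18)) = Add(Pow(-1, 2), -72) = Add(1, -72) = -71)
Mul(Mul(-10, t), d) = Mul(Mul(-10, -24), -71) = Mul(240, -71) = -17040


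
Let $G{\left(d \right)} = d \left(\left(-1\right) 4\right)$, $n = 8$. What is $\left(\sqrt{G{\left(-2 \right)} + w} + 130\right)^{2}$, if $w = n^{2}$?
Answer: $16972 + 1560 \sqrt{2} \approx 19178.0$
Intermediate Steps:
$w = 64$ ($w = 8^{2} = 64$)
$G{\left(d \right)} = - 4 d$ ($G{\left(d \right)} = d \left(-4\right) = - 4 d$)
$\left(\sqrt{G{\left(-2 \right)} + w} + 130\right)^{2} = \left(\sqrt{\left(-4\right) \left(-2\right) + 64} + 130\right)^{2} = \left(\sqrt{8 + 64} + 130\right)^{2} = \left(\sqrt{72} + 130\right)^{2} = \left(6 \sqrt{2} + 130\right)^{2} = \left(130 + 6 \sqrt{2}\right)^{2}$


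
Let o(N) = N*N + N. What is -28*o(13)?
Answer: -5096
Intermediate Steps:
o(N) = N + N**2 (o(N) = N**2 + N = N + N**2)
-28*o(13) = -364*(1 + 13) = -364*14 = -28*182 = -5096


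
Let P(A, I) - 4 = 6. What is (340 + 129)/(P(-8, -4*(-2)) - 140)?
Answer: -469/130 ≈ -3.6077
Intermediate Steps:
P(A, I) = 10 (P(A, I) = 4 + 6 = 10)
(340 + 129)/(P(-8, -4*(-2)) - 140) = (340 + 129)/(10 - 140) = 469/(-130) = 469*(-1/130) = -469/130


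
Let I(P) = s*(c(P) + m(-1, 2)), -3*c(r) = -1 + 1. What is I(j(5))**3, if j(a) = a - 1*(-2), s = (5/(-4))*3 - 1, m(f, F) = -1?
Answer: 6859/64 ≈ 107.17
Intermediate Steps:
c(r) = 0 (c(r) = -(-1 + 1)/3 = -1/3*0 = 0)
s = -19/4 (s = (5*(-1/4))*3 - 1 = -5/4*3 - 1 = -15/4 - 1 = -19/4 ≈ -4.7500)
j(a) = 2 + a (j(a) = a + 2 = 2 + a)
I(P) = 19/4 (I(P) = -19*(0 - 1)/4 = -19/4*(-1) = 19/4)
I(j(5))**3 = (19/4)**3 = 6859/64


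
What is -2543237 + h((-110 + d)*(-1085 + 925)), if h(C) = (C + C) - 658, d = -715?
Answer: -2279895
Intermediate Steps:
h(C) = -658 + 2*C (h(C) = 2*C - 658 = -658 + 2*C)
-2543237 + h((-110 + d)*(-1085 + 925)) = -2543237 + (-658 + 2*((-110 - 715)*(-1085 + 925))) = -2543237 + (-658 + 2*(-825*(-160))) = -2543237 + (-658 + 2*132000) = -2543237 + (-658 + 264000) = -2543237 + 263342 = -2279895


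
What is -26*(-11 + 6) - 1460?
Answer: -1330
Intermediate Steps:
-26*(-11 + 6) - 1460 = -26*(-5) - 1460 = 130 - 1460 = -1330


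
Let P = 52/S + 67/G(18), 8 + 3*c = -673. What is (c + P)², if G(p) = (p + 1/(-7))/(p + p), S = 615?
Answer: 1994006640649/236390625 ≈ 8435.2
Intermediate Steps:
c = -227 (c = -8/3 + (⅓)*(-673) = -8/3 - 673/3 = -227)
G(p) = (-⅐ + p)/(2*p) (G(p) = (p - ⅐)/((2*p)) = (-⅐ + p)*(1/(2*p)) = (-⅐ + p)/(2*p))
P = 2078032/15375 (P = 52/615 + 67/(((1/14)*(-1 + 7*18)/18)) = 52*(1/615) + 67/(((1/14)*(1/18)*(-1 + 126))) = 52/615 + 67/(((1/14)*(1/18)*125)) = 52/615 + 67/(125/252) = 52/615 + 67*(252/125) = 52/615 + 16884/125 = 2078032/15375 ≈ 135.16)
(c + P)² = (-227 + 2078032/15375)² = (-1412093/15375)² = 1994006640649/236390625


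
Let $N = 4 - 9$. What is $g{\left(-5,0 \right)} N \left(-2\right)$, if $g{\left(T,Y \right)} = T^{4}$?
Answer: $6250$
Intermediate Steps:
$N = -5$
$g{\left(-5,0 \right)} N \left(-2\right) = \left(-5\right)^{4} \left(-5\right) \left(-2\right) = 625 \left(-5\right) \left(-2\right) = \left(-3125\right) \left(-2\right) = 6250$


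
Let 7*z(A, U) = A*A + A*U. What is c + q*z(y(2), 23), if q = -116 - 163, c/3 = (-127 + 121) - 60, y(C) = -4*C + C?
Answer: 27072/7 ≈ 3867.4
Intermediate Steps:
y(C) = -3*C
c = -198 (c = 3*((-127 + 121) - 60) = 3*(-6 - 60) = 3*(-66) = -198)
z(A, U) = A²/7 + A*U/7 (z(A, U) = (A*A + A*U)/7 = (A² + A*U)/7 = A²/7 + A*U/7)
q = -279
c + q*z(y(2), 23) = -198 - 279*(-3*2)*(-3*2 + 23)/7 = -198 - 279*(-6)*(-6 + 23)/7 = -198 - 279*(-6)*17/7 = -198 - 279*(-102/7) = -198 + 28458/7 = 27072/7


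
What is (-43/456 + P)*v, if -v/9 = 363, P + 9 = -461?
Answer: 233441307/152 ≈ 1.5358e+6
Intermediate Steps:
P = -470 (P = -9 - 461 = -470)
v = -3267 (v = -9*363 = -3267)
(-43/456 + P)*v = (-43/456 - 470)*(-3267) = -214363/456*(-3267) = 233441307/152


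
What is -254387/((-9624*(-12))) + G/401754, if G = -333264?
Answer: -23448164605/7732960992 ≈ -3.0322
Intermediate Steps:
-254387/((-9624*(-12))) + G/401754 = -254387/((-9624*(-12))) - 333264/401754 = -254387/115488 - 333264*1/401754 = -254387*1/115488 - 55544/66959 = -254387/115488 - 55544/66959 = -23448164605/7732960992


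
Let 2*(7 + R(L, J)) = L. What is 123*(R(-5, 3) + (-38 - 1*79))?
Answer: -31119/2 ≈ -15560.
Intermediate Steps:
R(L, J) = -7 + L/2
123*(R(-5, 3) + (-38 - 1*79)) = 123*((-7 + (1/2)*(-5)) + (-38 - 1*79)) = 123*((-7 - 5/2) + (-38 - 79)) = 123*(-19/2 - 117) = 123*(-253/2) = -31119/2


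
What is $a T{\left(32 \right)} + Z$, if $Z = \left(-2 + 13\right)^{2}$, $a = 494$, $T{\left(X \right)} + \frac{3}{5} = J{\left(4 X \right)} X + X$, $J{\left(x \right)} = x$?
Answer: $\frac{10195283}{5} \approx 2.0391 \cdot 10^{6}$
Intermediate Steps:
$T{\left(X \right)} = - \frac{3}{5} + X + 4 X^{2}$ ($T{\left(X \right)} = - \frac{3}{5} + \left(4 X X + X\right) = - \frac{3}{5} + \left(4 X^{2} + X\right) = - \frac{3}{5} + \left(X + 4 X^{2}\right) = - \frac{3}{5} + X + 4 X^{2}$)
$Z = 121$ ($Z = 11^{2} = 121$)
$a T{\left(32 \right)} + Z = 494 \left(- \frac{3}{5} + 32 + 4 \cdot 32^{2}\right) + 121 = 494 \left(- \frac{3}{5} + 32 + 4 \cdot 1024\right) + 121 = 494 \left(- \frac{3}{5} + 32 + 4096\right) + 121 = 494 \cdot \frac{20637}{5} + 121 = \frac{10194678}{5} + 121 = \frac{10195283}{5}$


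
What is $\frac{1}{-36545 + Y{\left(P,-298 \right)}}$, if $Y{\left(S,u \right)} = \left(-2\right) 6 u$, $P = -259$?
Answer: $- \frac{1}{32969} \approx -3.0332 \cdot 10^{-5}$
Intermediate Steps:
$Y{\left(S,u \right)} = - 12 u$
$\frac{1}{-36545 + Y{\left(P,-298 \right)}} = \frac{1}{-36545 - -3576} = \frac{1}{-36545 + 3576} = \frac{1}{-32969} = - \frac{1}{32969}$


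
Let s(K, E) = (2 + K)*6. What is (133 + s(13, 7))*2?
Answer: 446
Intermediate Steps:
s(K, E) = 12 + 6*K
(133 + s(13, 7))*2 = (133 + (12 + 6*13))*2 = (133 + (12 + 78))*2 = (133 + 90)*2 = 223*2 = 446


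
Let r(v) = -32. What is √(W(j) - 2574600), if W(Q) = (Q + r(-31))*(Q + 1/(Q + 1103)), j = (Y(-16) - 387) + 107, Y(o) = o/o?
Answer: I*√422294449330/412 ≈ 1577.3*I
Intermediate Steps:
Y(o) = 1
j = -279 (j = (1 - 387) + 107 = -386 + 107 = -279)
W(Q) = (-32 + Q)*(Q + 1/(1103 + Q)) (W(Q) = (Q - 32)*(Q + 1/(Q + 1103)) = (-32 + Q)*(Q + 1/(1103 + Q)))
√(W(j) - 2574600) = √((-32 + (-279)³ - 35295*(-279) + 1071*(-279)²)/(1103 - 279) - 2574600) = √((-32 - 21717639 + 9847305 + 1071*77841)/824 - 2574600) = √((-32 - 21717639 + 9847305 + 83367711)/824 - 2574600) = √((1/824)*71497345 - 2574600) = √(71497345/824 - 2574600) = √(-2049973055/824) = I*√422294449330/412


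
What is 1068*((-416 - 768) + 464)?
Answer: -768960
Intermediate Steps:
1068*((-416 - 768) + 464) = 1068*(-1184 + 464) = 1068*(-720) = -768960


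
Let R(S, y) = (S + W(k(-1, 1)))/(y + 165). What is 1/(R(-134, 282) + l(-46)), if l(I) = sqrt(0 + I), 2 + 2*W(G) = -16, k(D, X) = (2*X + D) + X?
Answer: -63921/9211663 - 199809*I*sqrt(46)/9211663 ≈ -0.0069391 - 0.14711*I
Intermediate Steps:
k(D, X) = D + 3*X (k(D, X) = (D + 2*X) + X = D + 3*X)
W(G) = -9 (W(G) = -1 + (1/2)*(-16) = -1 - 8 = -9)
l(I) = sqrt(I)
R(S, y) = (-9 + S)/(165 + y) (R(S, y) = (S - 9)/(y + 165) = (-9 + S)/(165 + y))
1/(R(-134, 282) + l(-46)) = 1/((-9 - 134)/(165 + 282) + sqrt(-46)) = 1/(-143/447 + I*sqrt(46))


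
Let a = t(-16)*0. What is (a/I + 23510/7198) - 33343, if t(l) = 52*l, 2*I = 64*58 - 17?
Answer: -119989702/3599 ≈ -33340.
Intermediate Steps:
I = 3695/2 (I = (64*58 - 17)/2 = (3712 - 17)/2 = (1/2)*3695 = 3695/2 ≈ 1847.5)
a = 0 (a = (52*(-16))*0 = -832*0 = 0)
(a/I + 23510/7198) - 33343 = (0/(3695/2) + 23510/7198) - 33343 = (0*(2/3695) + 23510*(1/7198)) - 33343 = (0 + 11755/3599) - 33343 = 11755/3599 - 33343 = -119989702/3599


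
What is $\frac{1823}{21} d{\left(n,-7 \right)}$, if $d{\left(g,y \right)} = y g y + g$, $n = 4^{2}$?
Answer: $\frac{1458400}{21} \approx 69448.0$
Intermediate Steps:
$n = 16$
$d{\left(g,y \right)} = g + g y^{2}$ ($d{\left(g,y \right)} = g y y + g = g y^{2} + g = g + g y^{2}$)
$\frac{1823}{21} d{\left(n,-7 \right)} = \frac{1823}{21} \cdot 16 \left(1 + \left(-7\right)^{2}\right) = 1823 \cdot \frac{1}{21} \cdot 16 \left(1 + 49\right) = \frac{1823 \cdot 16 \cdot 50}{21} = \frac{1823}{21} \cdot 800 = \frac{1458400}{21}$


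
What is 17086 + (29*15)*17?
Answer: 24481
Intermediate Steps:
17086 + (29*15)*17 = 17086 + 435*17 = 17086 + 7395 = 24481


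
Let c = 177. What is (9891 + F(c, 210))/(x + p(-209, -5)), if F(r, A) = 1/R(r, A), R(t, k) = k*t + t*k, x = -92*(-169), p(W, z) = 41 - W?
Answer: 735296941/1174423320 ≈ 0.62609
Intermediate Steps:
x = 15548
R(t, k) = 2*k*t (R(t, k) = k*t + k*t = 2*k*t)
F(r, A) = 1/(2*A*r)
(9891 + F(c, 210))/(x + p(-209, -5)) = (9891 + (1/2)/(210*177))/(15548 + (41 - 1*(-209))) = (9891 + (1/2)*(1/210)*(1/177))/(15548 + (41 + 209)) = (9891 + 1/74340)/(15548 + 250) = (735296941/74340)/15798 = (735296941/74340)*(1/15798) = 735296941/1174423320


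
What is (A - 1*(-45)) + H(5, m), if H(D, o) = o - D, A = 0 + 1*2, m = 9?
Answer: 51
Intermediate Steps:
A = 2 (A = 0 + 2 = 2)
(A - 1*(-45)) + H(5, m) = (2 - 1*(-45)) + (9 - 1*5) = (2 + 45) + (9 - 5) = 47 + 4 = 51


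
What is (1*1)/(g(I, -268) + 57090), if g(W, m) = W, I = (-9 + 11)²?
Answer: 1/57094 ≈ 1.7515e-5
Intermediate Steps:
I = 4 (I = 2² = 4)
(1*1)/(g(I, -268) + 57090) = (1*1)/(4 + 57090) = 1/57094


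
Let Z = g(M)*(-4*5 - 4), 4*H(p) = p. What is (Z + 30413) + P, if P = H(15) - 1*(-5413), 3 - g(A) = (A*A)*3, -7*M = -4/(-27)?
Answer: 567690551/15876 ≈ 35758.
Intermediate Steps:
H(p) = p/4
M = -4/189 (M = -(-4)/(7*(-27)) = -(-4)*(-1)/(7*27) = -⅐*4/27 = -4/189 ≈ -0.021164)
g(A) = 3 - 3*A² (g(A) = 3 - A*A*3 = 3 - A²*3 = 3 - 3*A²)
P = 21667/4 (P = (¼)*15 - 1*(-5413) = 15/4 + 5413 = 21667/4 ≈ 5416.8)
Z = -285640/3969 (Z = (3 - 3*(-4/189)²)*(-4*5 - 4) = (3 - 3*16/35721)*(-20 - 4) = (3 - 16/11907)*(-24) = (35705/11907)*(-24) = -285640/3969 ≈ -71.968)
(Z + 30413) + P = (-285640/3969 + 30413) + 21667/4 = 120423557/3969 + 21667/4 = 567690551/15876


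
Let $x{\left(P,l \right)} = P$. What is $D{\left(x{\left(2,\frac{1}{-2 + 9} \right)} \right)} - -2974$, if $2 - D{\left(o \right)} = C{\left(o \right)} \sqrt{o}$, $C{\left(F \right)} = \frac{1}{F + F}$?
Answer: $2976 - \frac{\sqrt{2}}{4} \approx 2975.6$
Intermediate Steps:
$C{\left(F \right)} = \frac{1}{2 F}$
$D{\left(o \right)} = 2 - \frac{1}{2 \sqrt{o}}$ ($D{\left(o \right)} = 2 - \frac{1}{2 o} \sqrt{o} = 2 - \frac{1}{2 \sqrt{o}}$)
$D{\left(x{\left(2,\frac{1}{-2 + 9} \right)} \right)} - -2974 = \left(2 - \frac{1}{2 \sqrt{2}}\right) - -2974 = \left(2 - \frac{\frac{1}{2} \sqrt{2}}{2}\right) + 2974 = \left(2 - \frac{\sqrt{2}}{4}\right) + 2974 = 2976 - \frac{\sqrt{2}}{4}$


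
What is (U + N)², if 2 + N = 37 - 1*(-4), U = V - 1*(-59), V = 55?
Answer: 23409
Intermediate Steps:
U = 114 (U = 55 - 1*(-59) = 55 + 59 = 114)
N = 39 (N = -2 + (37 - 1*(-4)) = -2 + (37 + 4) = -2 + 41 = 39)
(U + N)² = (114 + 39)² = 153² = 23409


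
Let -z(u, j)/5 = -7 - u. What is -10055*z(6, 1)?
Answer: -653575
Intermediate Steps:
z(u, j) = 35 + 5*u (z(u, j) = -5*(-7 - u) = 35 + 5*u)
-10055*z(6, 1) = -10055*(35 + 5*6) = -10055*(35 + 30) = -10055*65 = -653575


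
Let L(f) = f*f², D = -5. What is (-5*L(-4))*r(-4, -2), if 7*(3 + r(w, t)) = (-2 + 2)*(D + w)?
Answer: -960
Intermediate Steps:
r(w, t) = -3 (r(w, t) = -3 + ((-2 + 2)*(-5 + w))/7 = -3 + (0*(-5 + w))/7 = -3 + (⅐)*0 = -3 + 0 = -3)
L(f) = f³
(-5*L(-4))*r(-4, -2) = -5*(-4)³*(-3) = -5*(-64)*(-3) = 320*(-3) = -960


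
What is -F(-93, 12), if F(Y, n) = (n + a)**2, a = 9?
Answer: -441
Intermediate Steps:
F(Y, n) = (9 + n)**2 (F(Y, n) = (n + 9)**2 = (9 + n)**2)
-F(-93, 12) = -(9 + 12)**2 = -1*21**2 = -1*441 = -441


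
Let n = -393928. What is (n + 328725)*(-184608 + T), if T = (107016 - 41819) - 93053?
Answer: 13853290192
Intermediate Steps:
T = -27856 (T = 65197 - 93053 = -27856)
(n + 328725)*(-184608 + T) = (-393928 + 328725)*(-184608 - 27856) = -65203*(-212464) = 13853290192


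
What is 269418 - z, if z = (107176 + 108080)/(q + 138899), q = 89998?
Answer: 20556252230/76299 ≈ 2.6942e+5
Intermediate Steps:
z = 71752/76299 (z = (107176 + 108080)/(89998 + 138899) = 215256/228897 = 215256*(1/228897) = 71752/76299 ≈ 0.94041)
269418 - z = 269418 - 1*71752/76299 = 269418 - 71752/76299 = 20556252230/76299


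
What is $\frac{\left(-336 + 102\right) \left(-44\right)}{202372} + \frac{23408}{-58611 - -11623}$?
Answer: $- \frac{265833458}{594315971} \approx -0.44729$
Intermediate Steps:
$\frac{\left(-336 + 102\right) \left(-44\right)}{202372} + \frac{23408}{-58611 - -11623} = \left(-234\right) \left(-44\right) \frac{1}{202372} + \frac{23408}{-58611 + 11623} = 10296 \cdot \frac{1}{202372} + \frac{23408}{-46988} = \frac{2574}{50593} + 23408 \left(- \frac{1}{46988}\right) = \frac{2574}{50593} - \frac{5852}{11747} = - \frac{265833458}{594315971}$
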